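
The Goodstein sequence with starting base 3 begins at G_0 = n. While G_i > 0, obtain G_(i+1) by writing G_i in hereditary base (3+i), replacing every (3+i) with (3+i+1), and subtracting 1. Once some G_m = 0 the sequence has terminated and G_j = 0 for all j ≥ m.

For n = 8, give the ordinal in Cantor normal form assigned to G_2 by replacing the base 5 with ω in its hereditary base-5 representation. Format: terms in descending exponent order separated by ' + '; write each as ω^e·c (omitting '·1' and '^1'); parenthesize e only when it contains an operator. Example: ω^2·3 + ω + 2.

ω·2

step 0: 8 = 2·3 + 2; sub 4 for 3: 2·4 + 2; = 10; G_1 = 10−1 = 9
step 1: 9 = 2·4 + 1; sub 5 for 4: 2·5 + 1; = 11; G_2 = 11−1 = 10
step 2: 10 = 2·5; sub 6 for 5: 2·6; = 12; G_3 = 12−1 = 11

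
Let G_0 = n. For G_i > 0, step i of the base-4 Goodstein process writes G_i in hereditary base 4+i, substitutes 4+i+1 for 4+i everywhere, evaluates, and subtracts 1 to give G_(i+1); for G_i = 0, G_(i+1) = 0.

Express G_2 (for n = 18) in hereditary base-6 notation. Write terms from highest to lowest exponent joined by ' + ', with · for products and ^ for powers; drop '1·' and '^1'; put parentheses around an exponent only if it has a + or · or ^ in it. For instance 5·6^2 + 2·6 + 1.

6^2

i=0: 18 = 4^2 + 2 (b=4); 4→5: 5^2 + 2 = 27; 27−1 = 26
i=1: 26 = 5^2 + 1 (b=5); 5→6: 6^2 + 1 = 37; 37−1 = 36
i=2: 36 = 6^2 (b=6); 6→7: 7^2 = 49; 49−1 = 48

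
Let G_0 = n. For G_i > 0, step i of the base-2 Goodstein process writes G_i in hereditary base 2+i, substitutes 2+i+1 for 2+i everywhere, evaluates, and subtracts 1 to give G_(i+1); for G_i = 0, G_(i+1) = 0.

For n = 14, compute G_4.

326591

step 0: 14 = 2^(2 + 1) + 2^2 + 2; sub 3 for 2: 3^(3 + 1) + 3^3 + 3; = 111; G_1 = 111−1 = 110
step 1: 110 = 3^(3 + 1) + 3^3 + 2; sub 4 for 3: 4^(4 + 1) + 4^4 + 2; = 1282; G_2 = 1282−1 = 1281
step 2: 1281 = 4^(4 + 1) + 4^4 + 1; sub 5 for 4: 5^(5 + 1) + 5^5 + 1; = 18751; G_3 = 18751−1 = 18750
step 3: 18750 = 5^(5 + 1) + 5^5; sub 6 for 5: 6^(6 + 1) + 6^6; = 326592; G_4 = 326592−1 = 326591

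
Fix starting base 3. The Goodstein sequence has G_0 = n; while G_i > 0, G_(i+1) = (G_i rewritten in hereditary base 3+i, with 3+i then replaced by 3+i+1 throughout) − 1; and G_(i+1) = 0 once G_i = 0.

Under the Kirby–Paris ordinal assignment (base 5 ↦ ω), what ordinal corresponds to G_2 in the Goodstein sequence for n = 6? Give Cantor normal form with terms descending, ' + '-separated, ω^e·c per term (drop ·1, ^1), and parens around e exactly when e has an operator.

6 —HB3→ 2·3 —bump→ 2·4 = 8 —(−1)→ 7
7 —HB4→ 4 + 3 —bump→ 5 + 3 = 8 —(−1)→ 7

ω + 2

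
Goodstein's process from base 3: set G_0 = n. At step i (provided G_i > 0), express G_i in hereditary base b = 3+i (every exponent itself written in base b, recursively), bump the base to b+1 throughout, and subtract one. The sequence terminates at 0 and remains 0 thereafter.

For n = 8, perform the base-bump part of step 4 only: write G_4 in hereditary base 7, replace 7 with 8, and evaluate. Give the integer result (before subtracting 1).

12

8 —HB3→ 2·3 + 2 —bump→ 2·4 + 2 = 10 —(−1)→ 9
9 —HB4→ 2·4 + 1 —bump→ 2·5 + 1 = 11 —(−1)→ 10
10 —HB5→ 2·5 —bump→ 2·6 = 12 —(−1)→ 11
11 —HB6→ 6 + 5 —bump→ 7 + 5 = 12 —(−1)→ 11
11 —HB7→ 7 + 4 —bump→ 8 + 4 = 12 —(−1)→ 11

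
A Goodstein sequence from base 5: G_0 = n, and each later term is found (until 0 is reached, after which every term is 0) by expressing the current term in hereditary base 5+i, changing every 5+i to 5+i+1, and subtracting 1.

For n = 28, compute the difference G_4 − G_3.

[0] 28 ≡ 5^2 + 3 (base 5). Lift 6: 39. −1: 38.
[1] 38 ≡ 6^2 + 2 (base 6). Lift 7: 51. −1: 50.
[2] 50 ≡ 7^2 + 1 (base 7). Lift 8: 65. −1: 64.
[3] 64 ≡ 8^2 (base 8). Lift 9: 81. −1: 80.

16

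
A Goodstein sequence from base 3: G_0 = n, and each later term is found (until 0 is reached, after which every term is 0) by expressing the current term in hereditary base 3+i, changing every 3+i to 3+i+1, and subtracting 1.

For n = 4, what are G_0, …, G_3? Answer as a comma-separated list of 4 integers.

4, 4, 4, 3

base 3: 4 = 3 + 1; at 4: 4 + 1 = 5; next = 4
base 4: 4 = 4; at 5: 5 = 5; next = 4
base 5: 4 = 4; at 6: 4 = 4; next = 3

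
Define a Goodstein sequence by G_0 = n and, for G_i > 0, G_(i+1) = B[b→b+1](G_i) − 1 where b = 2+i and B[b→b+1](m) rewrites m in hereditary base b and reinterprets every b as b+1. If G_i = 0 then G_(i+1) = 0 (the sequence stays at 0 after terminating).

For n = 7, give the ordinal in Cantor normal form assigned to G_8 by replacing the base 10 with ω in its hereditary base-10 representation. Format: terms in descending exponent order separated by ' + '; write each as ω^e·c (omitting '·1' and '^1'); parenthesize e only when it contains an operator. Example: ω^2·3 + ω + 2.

step 0: 7 = 2^2 + 2 + 1; sub 3 for 2: 3^3 + 3 + 1; = 31; G_1 = 31−1 = 30
step 1: 30 = 3^3 + 3; sub 4 for 3: 4^4 + 4; = 260; G_2 = 260−1 = 259
step 2: 259 = 4^4 + 3; sub 5 for 4: 5^5 + 3; = 3128; G_3 = 3128−1 = 3127
step 3: 3127 = 5^5 + 2; sub 6 for 5: 6^6 + 2; = 46658; G_4 = 46658−1 = 46657
step 4: 46657 = 6^6 + 1; sub 7 for 6: 7^7 + 1; = 823544; G_5 = 823544−1 = 823543
step 5: 823543 = 7^7; sub 8 for 7: 8^8; = 16777216; G_6 = 16777216−1 = 16777215
step 6: 16777215 = 7·8^7 + 7·8^6 + 7·8^5 + 7·8^4 + 7·8^3 + 7·8^2 + 7·8 + 7; sub 9 for 8: 7·9^7 + 7·9^6 + 7·9^5 + 7·9^4 + 7·9^3 + 7·9^2 + 7·9 + 7; = 37665880; G_7 = 37665880−1 = 37665879
step 7: 37665879 = 7·9^7 + 7·9^6 + 7·9^5 + 7·9^4 + 7·9^3 + 7·9^2 + 7·9 + 6; sub 10 for 9: 7·10^7 + 7·10^6 + 7·10^5 + 7·10^4 + 7·10^3 + 7·10^2 + 7·10 + 6; = 77777776; G_8 = 77777776−1 = 77777775

ω^7·7 + ω^6·7 + ω^5·7 + ω^4·7 + ω^3·7 + ω^2·7 + ω·7 + 5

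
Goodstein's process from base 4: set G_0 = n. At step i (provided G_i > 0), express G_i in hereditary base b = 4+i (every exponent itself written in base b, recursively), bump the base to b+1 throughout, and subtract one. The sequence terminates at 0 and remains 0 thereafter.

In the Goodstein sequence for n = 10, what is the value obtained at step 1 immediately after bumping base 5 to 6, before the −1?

base 4: 10 = 2·4 + 2; at 5: 2·5 + 2 = 12; next = 11
base 5: 11 = 2·5 + 1; at 6: 2·6 + 1 = 13; next = 12

13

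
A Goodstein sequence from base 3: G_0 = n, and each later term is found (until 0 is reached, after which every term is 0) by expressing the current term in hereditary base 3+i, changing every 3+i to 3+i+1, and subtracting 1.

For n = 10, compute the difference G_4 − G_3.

i=0: 10 = 3^2 + 1 (b=3); 3→4: 4^2 + 1 = 17; 17−1 = 16
i=1: 16 = 4^2 (b=4); 4→5: 5^2 = 25; 25−1 = 24
i=2: 24 = 4·5 + 4 (b=5); 5→6: 4·6 + 4 = 28; 28−1 = 27
i=3: 27 = 4·6 + 3 (b=6); 6→7: 4·7 + 3 = 31; 31−1 = 30

3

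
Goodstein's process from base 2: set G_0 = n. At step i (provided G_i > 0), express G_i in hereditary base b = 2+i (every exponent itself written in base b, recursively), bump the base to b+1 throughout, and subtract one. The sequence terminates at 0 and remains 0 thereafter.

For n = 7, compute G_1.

G_0 = 7. HB_2(7) = 2^2 + 2 + 1. Bump = 31. G_1 = 30.
G_1 = 30. HB_3(30) = 3^3 + 3. Bump = 260. G_2 = 259.

30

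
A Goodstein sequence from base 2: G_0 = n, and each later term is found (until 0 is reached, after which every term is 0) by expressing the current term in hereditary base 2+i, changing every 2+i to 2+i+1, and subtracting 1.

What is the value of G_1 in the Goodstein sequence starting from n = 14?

110

14 —HB2→ 2^(2 + 1) + 2^2 + 2 —bump→ 3^(3 + 1) + 3^3 + 3 = 111 —(−1)→ 110
110 —HB3→ 3^(3 + 1) + 3^3 + 2 —bump→ 4^(4 + 1) + 4^4 + 2 = 1282 —(−1)→ 1281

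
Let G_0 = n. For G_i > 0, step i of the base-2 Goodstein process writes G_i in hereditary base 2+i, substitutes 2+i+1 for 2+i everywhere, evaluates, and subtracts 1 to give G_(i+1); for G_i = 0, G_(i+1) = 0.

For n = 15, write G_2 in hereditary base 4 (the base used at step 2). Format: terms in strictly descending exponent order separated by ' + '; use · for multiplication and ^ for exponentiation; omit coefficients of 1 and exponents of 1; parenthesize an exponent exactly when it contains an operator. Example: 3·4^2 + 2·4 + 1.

G_0 = 15. HB_2(15) = 2^(2 + 1) + 2^2 + 2 + 1. Bump = 112. G_1 = 111.
G_1 = 111. HB_3(111) = 3^(3 + 1) + 3^3 + 3. Bump = 1284. G_2 = 1283.
G_2 = 1283. HB_4(1283) = 4^(4 + 1) + 4^4 + 3. Bump = 18753. G_3 = 18752.

4^(4 + 1) + 4^4 + 3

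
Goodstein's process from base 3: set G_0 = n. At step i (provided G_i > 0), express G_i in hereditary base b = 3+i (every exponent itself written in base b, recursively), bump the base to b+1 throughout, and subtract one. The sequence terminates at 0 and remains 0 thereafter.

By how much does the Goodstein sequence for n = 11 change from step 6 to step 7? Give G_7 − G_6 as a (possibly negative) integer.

4

11 —HB3→ 3^2 + 2 —bump→ 4^2 + 2 = 18 —(−1)→ 17
17 —HB4→ 4^2 + 1 —bump→ 5^2 + 1 = 26 —(−1)→ 25
25 —HB5→ 5^2 —bump→ 6^2 = 36 —(−1)→ 35
35 —HB6→ 5·6 + 5 —bump→ 5·7 + 5 = 40 —(−1)→ 39
39 —HB7→ 5·7 + 4 —bump→ 5·8 + 4 = 44 —(−1)→ 43
43 —HB8→ 5·8 + 3 —bump→ 5·9 + 3 = 48 —(−1)→ 47
47 —HB9→ 5·9 + 2 —bump→ 5·10 + 2 = 52 —(−1)→ 51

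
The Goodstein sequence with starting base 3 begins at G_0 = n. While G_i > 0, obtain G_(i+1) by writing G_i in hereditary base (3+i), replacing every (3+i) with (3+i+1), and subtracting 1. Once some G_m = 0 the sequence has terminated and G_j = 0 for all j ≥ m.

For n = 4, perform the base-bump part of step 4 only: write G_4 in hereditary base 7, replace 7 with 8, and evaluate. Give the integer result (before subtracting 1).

2

[0] 4 ≡ 3 + 1 (base 3). Lift 4: 5. −1: 4.
[1] 4 ≡ 4 (base 4). Lift 5: 5. −1: 4.
[2] 4 ≡ 4 (base 5). Lift 6: 4. −1: 3.
[3] 3 ≡ 3 (base 6). Lift 7: 3. −1: 2.
[4] 2 ≡ 2 (base 7). Lift 8: 2. −1: 1.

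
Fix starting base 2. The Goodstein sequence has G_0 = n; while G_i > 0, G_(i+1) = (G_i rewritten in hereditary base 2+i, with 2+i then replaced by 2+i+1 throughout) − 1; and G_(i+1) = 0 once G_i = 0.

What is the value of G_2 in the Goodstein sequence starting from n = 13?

(0) 13|_2 = 2^(2 + 1) + 2^2 + 1 ↦ 3^(3 + 1) + 3^3 + 1|_3 = 109 ⇒ 108
(1) 108|_3 = 3^(3 + 1) + 3^3 ↦ 4^(4 + 1) + 4^4|_4 = 1280 ⇒ 1279

1279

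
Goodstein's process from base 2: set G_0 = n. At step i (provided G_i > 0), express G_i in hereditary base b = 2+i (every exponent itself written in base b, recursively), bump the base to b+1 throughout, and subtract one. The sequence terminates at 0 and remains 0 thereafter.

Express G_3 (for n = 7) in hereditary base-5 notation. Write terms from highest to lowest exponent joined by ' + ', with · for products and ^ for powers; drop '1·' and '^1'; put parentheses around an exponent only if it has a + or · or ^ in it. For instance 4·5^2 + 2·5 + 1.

5^5 + 2

[0] 7 ≡ 2^2 + 2 + 1 (base 2). Lift 3: 31. −1: 30.
[1] 30 ≡ 3^3 + 3 (base 3). Lift 4: 260. −1: 259.
[2] 259 ≡ 4^4 + 3 (base 4). Lift 5: 3128. −1: 3127.
[3] 3127 ≡ 5^5 + 2 (base 5). Lift 6: 46658. −1: 46657.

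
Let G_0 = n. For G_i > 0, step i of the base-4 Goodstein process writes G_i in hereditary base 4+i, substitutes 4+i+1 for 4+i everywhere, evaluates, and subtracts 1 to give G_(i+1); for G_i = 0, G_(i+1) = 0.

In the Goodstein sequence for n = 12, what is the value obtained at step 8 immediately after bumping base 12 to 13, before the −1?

G_0 = 12. HB_4(12) = 3·4. Bump = 15. G_1 = 14.
G_1 = 14. HB_5(14) = 2·5 + 4. Bump = 16. G_2 = 15.
G_2 = 15. HB_6(15) = 2·6 + 3. Bump = 17. G_3 = 16.
G_3 = 16. HB_7(16) = 2·7 + 2. Bump = 18. G_4 = 17.
G_4 = 17. HB_8(17) = 2·8 + 1. Bump = 19. G_5 = 18.
G_5 = 18. HB_9(18) = 2·9. Bump = 20. G_6 = 19.
G_6 = 19. HB_10(19) = 10 + 9. Bump = 20. G_7 = 19.
G_7 = 19. HB_11(19) = 11 + 8. Bump = 20. G_8 = 19.
G_8 = 19. HB_12(19) = 12 + 7. Bump = 20. G_9 = 19.

20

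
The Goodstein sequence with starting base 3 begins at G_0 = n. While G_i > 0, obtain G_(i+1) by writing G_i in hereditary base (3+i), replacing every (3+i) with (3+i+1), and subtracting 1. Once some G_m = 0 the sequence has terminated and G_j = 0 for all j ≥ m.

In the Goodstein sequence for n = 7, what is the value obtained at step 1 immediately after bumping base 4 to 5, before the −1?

step 0: 7 = 2·3 + 1; sub 4 for 3: 2·4 + 1; = 9; G_1 = 9−1 = 8
step 1: 8 = 2·4; sub 5 for 4: 2·5; = 10; G_2 = 10−1 = 9

10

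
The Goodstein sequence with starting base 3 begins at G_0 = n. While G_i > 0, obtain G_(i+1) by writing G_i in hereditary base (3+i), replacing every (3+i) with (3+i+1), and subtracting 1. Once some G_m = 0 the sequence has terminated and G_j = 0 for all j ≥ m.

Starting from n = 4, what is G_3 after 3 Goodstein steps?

base 3: 4 = 3 + 1; at 4: 4 + 1 = 5; next = 4
base 4: 4 = 4; at 5: 5 = 5; next = 4
base 5: 4 = 4; at 6: 4 = 4; next = 3
base 6: 3 = 3; at 7: 3 = 3; next = 2

3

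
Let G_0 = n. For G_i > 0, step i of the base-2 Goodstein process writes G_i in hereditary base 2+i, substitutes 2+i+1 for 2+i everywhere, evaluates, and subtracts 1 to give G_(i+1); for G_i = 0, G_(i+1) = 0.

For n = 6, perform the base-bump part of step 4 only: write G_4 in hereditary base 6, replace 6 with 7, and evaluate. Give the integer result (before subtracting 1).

i=0: 6 = 2^2 + 2 (b=2); 2→3: 3^3 + 3 = 30; 30−1 = 29
i=1: 29 = 3^3 + 2 (b=3); 3→4: 4^4 + 2 = 258; 258−1 = 257
i=2: 257 = 4^4 + 1 (b=4); 4→5: 5^5 + 1 = 3126; 3126−1 = 3125
i=3: 3125 = 5^5 (b=5); 5→6: 6^6 = 46656; 46656−1 = 46655
i=4: 46655 = 5·6^5 + 5·6^4 + 5·6^3 + 5·6^2 + 5·6 + 5 (b=6); 6→7: 5·7^5 + 5·7^4 + 5·7^3 + 5·7^2 + 5·7 + 5 = 98040; 98040−1 = 98039

98040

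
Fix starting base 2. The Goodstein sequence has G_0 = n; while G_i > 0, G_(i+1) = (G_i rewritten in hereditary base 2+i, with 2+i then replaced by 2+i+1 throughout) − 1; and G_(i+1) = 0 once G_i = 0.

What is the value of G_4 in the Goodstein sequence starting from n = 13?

[0] 13 ≡ 2^(2 + 1) + 2^2 + 1 (base 2). Lift 3: 109. −1: 108.
[1] 108 ≡ 3^(3 + 1) + 3^3 (base 3). Lift 4: 1280. −1: 1279.
[2] 1279 ≡ 4^(4 + 1) + 3·4^3 + 3·4^2 + 3·4 + 3 (base 4). Lift 5: 16093. −1: 16092.
[3] 16092 ≡ 5^(5 + 1) + 3·5^3 + 3·5^2 + 3·5 + 2 (base 5). Lift 6: 280712. −1: 280711.
[4] 280711 ≡ 6^(6 + 1) + 3·6^3 + 3·6^2 + 3·6 + 1 (base 6). Lift 7: 5765999. −1: 5765998.

280711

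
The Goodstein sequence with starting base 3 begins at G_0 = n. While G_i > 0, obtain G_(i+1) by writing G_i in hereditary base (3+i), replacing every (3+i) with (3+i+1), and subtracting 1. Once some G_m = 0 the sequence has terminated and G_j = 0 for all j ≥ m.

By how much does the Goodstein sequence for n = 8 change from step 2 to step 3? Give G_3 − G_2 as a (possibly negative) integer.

1

base 3: 8 = 2·3 + 2; at 4: 2·4 + 2 = 10; next = 9
base 4: 9 = 2·4 + 1; at 5: 2·5 + 1 = 11; next = 10
base 5: 10 = 2·5; at 6: 2·6 = 12; next = 11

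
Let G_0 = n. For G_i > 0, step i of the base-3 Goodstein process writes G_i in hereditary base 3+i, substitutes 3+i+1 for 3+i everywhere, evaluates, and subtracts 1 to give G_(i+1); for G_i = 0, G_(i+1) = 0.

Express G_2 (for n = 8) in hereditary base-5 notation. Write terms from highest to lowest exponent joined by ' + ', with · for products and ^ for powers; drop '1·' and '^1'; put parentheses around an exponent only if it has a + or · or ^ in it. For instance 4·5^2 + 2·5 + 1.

8 —HB3→ 2·3 + 2 —bump→ 2·4 + 2 = 10 —(−1)→ 9
9 —HB4→ 2·4 + 1 —bump→ 2·5 + 1 = 11 —(−1)→ 10
10 —HB5→ 2·5 —bump→ 2·6 = 12 —(−1)→ 11

2·5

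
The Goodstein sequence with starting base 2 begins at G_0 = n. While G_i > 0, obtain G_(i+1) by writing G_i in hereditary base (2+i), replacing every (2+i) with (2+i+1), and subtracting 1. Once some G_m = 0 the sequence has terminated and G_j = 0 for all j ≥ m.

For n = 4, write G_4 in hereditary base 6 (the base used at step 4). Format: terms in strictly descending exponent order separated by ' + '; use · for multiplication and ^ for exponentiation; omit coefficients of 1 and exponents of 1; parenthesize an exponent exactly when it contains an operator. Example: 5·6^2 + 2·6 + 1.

G_0 = 4. HB_2(4) = 2^2. Bump = 27. G_1 = 26.
G_1 = 26. HB_3(26) = 2·3^2 + 2·3 + 2. Bump = 42. G_2 = 41.
G_2 = 41. HB_4(41) = 2·4^2 + 2·4 + 1. Bump = 61. G_3 = 60.
G_3 = 60. HB_5(60) = 2·5^2 + 2·5. Bump = 84. G_4 = 83.
G_4 = 83. HB_6(83) = 2·6^2 + 6 + 5. Bump = 110. G_5 = 109.

2·6^2 + 6 + 5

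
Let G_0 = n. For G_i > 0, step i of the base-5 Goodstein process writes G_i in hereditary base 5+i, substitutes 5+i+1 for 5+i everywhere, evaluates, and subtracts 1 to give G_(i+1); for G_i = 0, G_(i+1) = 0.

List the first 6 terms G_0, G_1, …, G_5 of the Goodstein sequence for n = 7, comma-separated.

7, 7, 7, 7, 6, 5

G_0=7  [base 5] 5 + 2  →[5↦6]→  6 + 2 = 8  −1 ⇒ G_1=7
G_1=7  [base 6] 6 + 1  →[6↦7]→  7 + 1 = 8  −1 ⇒ G_2=7
G_2=7  [base 7] 7  →[7↦8]→  8 = 8  −1 ⇒ G_3=7
G_3=7  [base 8] 7  →[8↦9]→  7 = 7  −1 ⇒ G_4=6
G_4=6  [base 9] 6  →[9↦10]→  6 = 6  −1 ⇒ G_5=5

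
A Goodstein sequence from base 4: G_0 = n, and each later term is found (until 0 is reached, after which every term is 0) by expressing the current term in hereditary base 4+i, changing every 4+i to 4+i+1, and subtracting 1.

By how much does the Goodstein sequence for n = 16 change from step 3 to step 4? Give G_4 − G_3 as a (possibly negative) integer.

3

step 0: 16 = 4^2; sub 5 for 4: 5^2; = 25; G_1 = 25−1 = 24
step 1: 24 = 4·5 + 4; sub 6 for 5: 4·6 + 4; = 28; G_2 = 28−1 = 27
step 2: 27 = 4·6 + 3; sub 7 for 6: 4·7 + 3; = 31; G_3 = 31−1 = 30
step 3: 30 = 4·7 + 2; sub 8 for 7: 4·8 + 2; = 34; G_4 = 34−1 = 33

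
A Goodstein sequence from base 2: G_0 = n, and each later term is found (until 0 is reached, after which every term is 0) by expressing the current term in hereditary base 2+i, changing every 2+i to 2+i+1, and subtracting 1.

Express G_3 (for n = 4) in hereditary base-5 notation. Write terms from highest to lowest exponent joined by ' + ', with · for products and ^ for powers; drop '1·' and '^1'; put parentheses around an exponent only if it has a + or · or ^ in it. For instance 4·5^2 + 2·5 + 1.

2·5^2 + 2·5

(0) 4|_2 = 2^2 ↦ 3^3|_3 = 27 ⇒ 26
(1) 26|_3 = 2·3^2 + 2·3 + 2 ↦ 2·4^2 + 2·4 + 2|_4 = 42 ⇒ 41
(2) 41|_4 = 2·4^2 + 2·4 + 1 ↦ 2·5^2 + 2·5 + 1|_5 = 61 ⇒ 60
(3) 60|_5 = 2·5^2 + 2·5 ↦ 2·6^2 + 2·6|_6 = 84 ⇒ 83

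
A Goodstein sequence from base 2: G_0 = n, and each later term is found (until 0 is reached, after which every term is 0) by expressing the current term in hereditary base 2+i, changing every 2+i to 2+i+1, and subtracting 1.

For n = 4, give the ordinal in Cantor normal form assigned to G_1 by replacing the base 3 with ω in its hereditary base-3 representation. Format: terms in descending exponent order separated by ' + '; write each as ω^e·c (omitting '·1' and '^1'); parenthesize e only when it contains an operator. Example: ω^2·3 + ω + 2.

ω^2·2 + ω·2 + 2

G_0=4  [base 2] 2^2  →[2↦3]→  3^3 = 27  −1 ⇒ G_1=26
G_1=26  [base 3] 2·3^2 + 2·3 + 2  →[3↦4]→  2·4^2 + 2·4 + 2 = 42  −1 ⇒ G_2=41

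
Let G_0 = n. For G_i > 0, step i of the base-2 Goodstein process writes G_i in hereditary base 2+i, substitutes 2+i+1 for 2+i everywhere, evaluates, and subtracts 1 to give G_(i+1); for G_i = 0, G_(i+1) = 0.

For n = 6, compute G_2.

257

G_0=6  [base 2] 2^2 + 2  →[2↦3]→  3^3 + 3 = 30  −1 ⇒ G_1=29
G_1=29  [base 3] 3^3 + 2  →[3↦4]→  4^4 + 2 = 258  −1 ⇒ G_2=257
G_2=257  [base 4] 4^4 + 1  →[4↦5]→  5^5 + 1 = 3126  −1 ⇒ G_3=3125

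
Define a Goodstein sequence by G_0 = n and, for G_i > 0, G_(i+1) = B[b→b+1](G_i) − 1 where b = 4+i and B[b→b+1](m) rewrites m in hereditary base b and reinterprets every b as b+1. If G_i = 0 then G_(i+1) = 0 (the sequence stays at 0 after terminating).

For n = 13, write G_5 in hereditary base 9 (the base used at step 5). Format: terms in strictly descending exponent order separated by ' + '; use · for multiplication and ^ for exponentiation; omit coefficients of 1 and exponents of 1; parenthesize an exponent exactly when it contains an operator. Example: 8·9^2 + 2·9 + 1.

G_0=13  [base 4] 3·4 + 1  →[4↦5]→  3·5 + 1 = 16  −1 ⇒ G_1=15
G_1=15  [base 5] 3·5  →[5↦6]→  3·6 = 18  −1 ⇒ G_2=17
G_2=17  [base 6] 2·6 + 5  →[6↦7]→  2·7 + 5 = 19  −1 ⇒ G_3=18
G_3=18  [base 7] 2·7 + 4  →[7↦8]→  2·8 + 4 = 20  −1 ⇒ G_4=19
G_4=19  [base 8] 2·8 + 3  →[8↦9]→  2·9 + 3 = 21  −1 ⇒ G_5=20
G_5=20  [base 9] 2·9 + 2  →[9↦10]→  2·10 + 2 = 22  −1 ⇒ G_6=21

2·9 + 2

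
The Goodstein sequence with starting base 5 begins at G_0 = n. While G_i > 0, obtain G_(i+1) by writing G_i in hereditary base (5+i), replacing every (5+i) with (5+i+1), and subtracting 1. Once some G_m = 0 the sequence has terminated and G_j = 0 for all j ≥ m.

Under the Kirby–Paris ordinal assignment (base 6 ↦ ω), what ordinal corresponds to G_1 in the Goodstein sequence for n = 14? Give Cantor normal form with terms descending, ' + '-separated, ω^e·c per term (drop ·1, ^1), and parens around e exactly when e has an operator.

ω·2 + 3

(0) 14|_5 = 2·5 + 4 ↦ 2·6 + 4|_6 = 16 ⇒ 15
(1) 15|_6 = 2·6 + 3 ↦ 2·7 + 3|_7 = 17 ⇒ 16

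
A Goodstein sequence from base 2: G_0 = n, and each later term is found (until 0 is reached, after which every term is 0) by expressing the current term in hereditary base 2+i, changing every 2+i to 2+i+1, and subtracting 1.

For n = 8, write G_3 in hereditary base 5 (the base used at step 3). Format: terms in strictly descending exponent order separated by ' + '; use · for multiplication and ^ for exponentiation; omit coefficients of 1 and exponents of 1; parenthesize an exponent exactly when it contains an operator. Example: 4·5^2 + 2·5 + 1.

2·5^5 + 2·5^2 + 2·5

G_0 = 8. HB_2(8) = 2^(2 + 1). Bump = 81. G_1 = 80.
G_1 = 80. HB_3(80) = 2·3^3 + 2·3^2 + 2·3 + 2. Bump = 554. G_2 = 553.
G_2 = 553. HB_4(553) = 2·4^4 + 2·4^2 + 2·4 + 1. Bump = 6311. G_3 = 6310.
G_3 = 6310. HB_5(6310) = 2·5^5 + 2·5^2 + 2·5. Bump = 93396. G_4 = 93395.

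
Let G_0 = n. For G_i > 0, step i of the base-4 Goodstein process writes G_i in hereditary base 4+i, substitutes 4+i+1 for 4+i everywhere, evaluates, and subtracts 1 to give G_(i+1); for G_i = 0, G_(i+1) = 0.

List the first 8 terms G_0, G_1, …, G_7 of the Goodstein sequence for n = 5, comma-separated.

base 4: 5 = 4 + 1; at 5: 5 + 1 = 6; next = 5
base 5: 5 = 5; at 6: 6 = 6; next = 5
base 6: 5 = 5; at 7: 5 = 5; next = 4
base 7: 4 = 4; at 8: 4 = 4; next = 3
base 8: 3 = 3; at 9: 3 = 3; next = 2
base 9: 2 = 2; at 10: 2 = 2; next = 1
base 10: 1 = 1; at 11: 1 = 1; next = 0

5, 5, 5, 4, 3, 2, 1, 0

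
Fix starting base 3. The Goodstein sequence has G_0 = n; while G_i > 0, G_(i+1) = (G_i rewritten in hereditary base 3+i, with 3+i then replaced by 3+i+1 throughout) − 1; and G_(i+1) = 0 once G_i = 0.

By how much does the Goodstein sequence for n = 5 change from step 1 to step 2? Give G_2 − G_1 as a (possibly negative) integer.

0

G_0 = 5. HB_3(5) = 3 + 2. Bump = 6. G_1 = 5.
G_1 = 5. HB_4(5) = 4 + 1. Bump = 6. G_2 = 5.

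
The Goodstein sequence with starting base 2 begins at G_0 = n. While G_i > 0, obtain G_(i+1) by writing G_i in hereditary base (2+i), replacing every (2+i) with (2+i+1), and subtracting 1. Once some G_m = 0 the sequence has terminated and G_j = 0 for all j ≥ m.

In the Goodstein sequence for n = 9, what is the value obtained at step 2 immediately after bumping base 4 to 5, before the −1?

9843

G_0 = 9. HB_2(9) = 2^(2 + 1) + 1. Bump = 82. G_1 = 81.
G_1 = 81. HB_3(81) = 3^(3 + 1). Bump = 1024. G_2 = 1023.
G_2 = 1023. HB_4(1023) = 3·4^4 + 3·4^3 + 3·4^2 + 3·4 + 3. Bump = 9843. G_3 = 9842.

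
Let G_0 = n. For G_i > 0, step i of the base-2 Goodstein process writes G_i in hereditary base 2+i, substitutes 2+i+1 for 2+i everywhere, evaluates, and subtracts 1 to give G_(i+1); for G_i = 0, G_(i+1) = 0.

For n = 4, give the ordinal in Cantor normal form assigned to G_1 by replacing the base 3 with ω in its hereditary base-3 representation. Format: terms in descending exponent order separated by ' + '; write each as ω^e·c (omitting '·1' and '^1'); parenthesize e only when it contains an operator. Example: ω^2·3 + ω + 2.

ω^2·2 + ω·2 + 2

G_0 = 4. HB_2(4) = 2^2. Bump = 27. G_1 = 26.
G_1 = 26. HB_3(26) = 2·3^2 + 2·3 + 2. Bump = 42. G_2 = 41.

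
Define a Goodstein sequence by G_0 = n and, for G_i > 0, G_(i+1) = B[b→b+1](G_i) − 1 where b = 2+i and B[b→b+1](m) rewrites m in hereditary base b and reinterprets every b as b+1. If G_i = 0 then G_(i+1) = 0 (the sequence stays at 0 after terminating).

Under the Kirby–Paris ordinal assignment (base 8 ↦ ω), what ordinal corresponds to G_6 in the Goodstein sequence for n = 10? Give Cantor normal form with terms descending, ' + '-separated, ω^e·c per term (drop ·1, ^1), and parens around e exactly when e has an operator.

ω^ω·5 + ω^5·5 + ω^4·5 + ω^3·5 + ω^2·5 + ω·5 + 3

step 0: 10 = 2^(2 + 1) + 2; sub 3 for 2: 3^(3 + 1) + 3; = 84; G_1 = 84−1 = 83
step 1: 83 = 3^(3 + 1) + 2; sub 4 for 3: 4^(4 + 1) + 2; = 1026; G_2 = 1026−1 = 1025
step 2: 1025 = 4^(4 + 1) + 1; sub 5 for 4: 5^(5 + 1) + 1; = 15626; G_3 = 15626−1 = 15625
step 3: 15625 = 5^(5 + 1); sub 6 for 5: 6^(6 + 1); = 279936; G_4 = 279936−1 = 279935
step 4: 279935 = 5·6^6 + 5·6^5 + 5·6^4 + 5·6^3 + 5·6^2 + 5·6 + 5; sub 7 for 6: 5·7^7 + 5·7^5 + 5·7^4 + 5·7^3 + 5·7^2 + 5·7 + 5; = 4215755; G_5 = 4215755−1 = 4215754
step 5: 4215754 = 5·7^7 + 5·7^5 + 5·7^4 + 5·7^3 + 5·7^2 + 5·7 + 4; sub 8 for 7: 5·8^8 + 5·8^5 + 5·8^4 + 5·8^3 + 5·8^2 + 5·8 + 4; = 84073324; G_6 = 84073324−1 = 84073323
step 6: 84073323 = 5·8^8 + 5·8^5 + 5·8^4 + 5·8^3 + 5·8^2 + 5·8 + 3; sub 9 for 8: 5·9^9 + 5·9^5 + 5·9^4 + 5·9^3 + 5·9^2 + 5·9 + 3; = 1937434593; G_7 = 1937434593−1 = 1937434592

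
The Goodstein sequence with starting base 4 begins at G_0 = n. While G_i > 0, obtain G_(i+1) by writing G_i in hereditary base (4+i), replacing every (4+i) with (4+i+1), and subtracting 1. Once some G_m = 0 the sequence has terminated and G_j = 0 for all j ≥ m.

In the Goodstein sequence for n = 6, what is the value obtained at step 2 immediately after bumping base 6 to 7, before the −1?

7

[0] 6 ≡ 4 + 2 (base 4). Lift 5: 7. −1: 6.
[1] 6 ≡ 5 + 1 (base 5). Lift 6: 7. −1: 6.
[2] 6 ≡ 6 (base 6). Lift 7: 7. −1: 6.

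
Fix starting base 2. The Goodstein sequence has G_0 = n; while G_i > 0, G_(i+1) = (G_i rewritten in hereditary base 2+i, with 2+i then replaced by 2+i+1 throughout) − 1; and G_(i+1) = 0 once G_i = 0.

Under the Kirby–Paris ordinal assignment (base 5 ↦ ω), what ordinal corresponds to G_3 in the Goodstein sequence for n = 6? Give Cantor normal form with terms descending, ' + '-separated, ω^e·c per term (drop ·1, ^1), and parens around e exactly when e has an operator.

ω^ω

G_0=6  [base 2] 2^2 + 2  →[2↦3]→  3^3 + 3 = 30  −1 ⇒ G_1=29
G_1=29  [base 3] 3^3 + 2  →[3↦4]→  4^4 + 2 = 258  −1 ⇒ G_2=257
G_2=257  [base 4] 4^4 + 1  →[4↦5]→  5^5 + 1 = 3126  −1 ⇒ G_3=3125
G_3=3125  [base 5] 5^5  →[5↦6]→  6^6 = 46656  −1 ⇒ G_4=46655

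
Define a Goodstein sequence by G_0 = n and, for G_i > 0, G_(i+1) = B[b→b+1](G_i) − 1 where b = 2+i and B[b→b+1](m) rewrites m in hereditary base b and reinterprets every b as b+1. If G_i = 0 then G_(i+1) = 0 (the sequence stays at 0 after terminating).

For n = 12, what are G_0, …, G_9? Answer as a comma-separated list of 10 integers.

12, 107, 1065, 15685, 280019, 5764910, 134217867, 3486784574, 100000000211, 3138428376974

i=0: 12 = 2^(2 + 1) + 2^2 (b=2); 2→3: 3^(3 + 1) + 3^3 = 108; 108−1 = 107
i=1: 107 = 3^(3 + 1) + 2·3^2 + 2·3 + 2 (b=3); 3→4: 4^(4 + 1) + 2·4^2 + 2·4 + 2 = 1066; 1066−1 = 1065
i=2: 1065 = 4^(4 + 1) + 2·4^2 + 2·4 + 1 (b=4); 4→5: 5^(5 + 1) + 2·5^2 + 2·5 + 1 = 15686; 15686−1 = 15685
i=3: 15685 = 5^(5 + 1) + 2·5^2 + 2·5 (b=5); 5→6: 6^(6 + 1) + 2·6^2 + 2·6 = 280020; 280020−1 = 280019
i=4: 280019 = 6^(6 + 1) + 2·6^2 + 6 + 5 (b=6); 6→7: 7^(7 + 1) + 2·7^2 + 7 + 5 = 5764911; 5764911−1 = 5764910
i=5: 5764910 = 7^(7 + 1) + 2·7^2 + 7 + 4 (b=7); 7→8: 8^(8 + 1) + 2·8^2 + 8 + 4 = 134217868; 134217868−1 = 134217867
i=6: 134217867 = 8^(8 + 1) + 2·8^2 + 8 + 3 (b=8); 8→9: 9^(9 + 1) + 2·9^2 + 9 + 3 = 3486784575; 3486784575−1 = 3486784574
i=7: 3486784574 = 9^(9 + 1) + 2·9^2 + 9 + 2 (b=9); 9→10: 10^(10 + 1) + 2·10^2 + 10 + 2 = 100000000212; 100000000212−1 = 100000000211
i=8: 100000000211 = 10^(10 + 1) + 2·10^2 + 10 + 1 (b=10); 10→11: 11^(11 + 1) + 2·11^2 + 11 + 1 = 3138428376975; 3138428376975−1 = 3138428376974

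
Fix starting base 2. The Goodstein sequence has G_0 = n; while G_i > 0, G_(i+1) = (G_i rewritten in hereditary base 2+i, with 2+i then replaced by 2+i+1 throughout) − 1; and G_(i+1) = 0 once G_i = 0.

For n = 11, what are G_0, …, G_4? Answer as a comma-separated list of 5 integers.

11, 84, 1027, 15627, 279937

G_0=11  [base 2] 2^(2 + 1) + 2 + 1  →[2↦3]→  3^(3 + 1) + 3 + 1 = 85  −1 ⇒ G_1=84
G_1=84  [base 3] 3^(3 + 1) + 3  →[3↦4]→  4^(4 + 1) + 4 = 1028  −1 ⇒ G_2=1027
G_2=1027  [base 4] 4^(4 + 1) + 3  →[4↦5]→  5^(5 + 1) + 3 = 15628  −1 ⇒ G_3=15627
G_3=15627  [base 5] 5^(5 + 1) + 2  →[5↦6]→  6^(6 + 1) + 2 = 279938  −1 ⇒ G_4=279937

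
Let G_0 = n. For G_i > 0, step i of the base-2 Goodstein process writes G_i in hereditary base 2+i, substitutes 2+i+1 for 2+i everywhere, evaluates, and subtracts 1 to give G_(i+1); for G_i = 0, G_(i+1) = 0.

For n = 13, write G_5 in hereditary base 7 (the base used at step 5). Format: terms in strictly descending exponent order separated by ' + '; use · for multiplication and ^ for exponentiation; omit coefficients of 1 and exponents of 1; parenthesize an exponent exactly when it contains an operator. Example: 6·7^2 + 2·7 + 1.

i=0: 13 = 2^(2 + 1) + 2^2 + 1 (b=2); 2→3: 3^(3 + 1) + 3^3 + 1 = 109; 109−1 = 108
i=1: 108 = 3^(3 + 1) + 3^3 (b=3); 3→4: 4^(4 + 1) + 4^4 = 1280; 1280−1 = 1279
i=2: 1279 = 4^(4 + 1) + 3·4^3 + 3·4^2 + 3·4 + 3 (b=4); 4→5: 5^(5 + 1) + 3·5^3 + 3·5^2 + 3·5 + 3 = 16093; 16093−1 = 16092
i=3: 16092 = 5^(5 + 1) + 3·5^3 + 3·5^2 + 3·5 + 2 (b=5); 5→6: 6^(6 + 1) + 3·6^3 + 3·6^2 + 3·6 + 2 = 280712; 280712−1 = 280711
i=4: 280711 = 6^(6 + 1) + 3·6^3 + 3·6^2 + 3·6 + 1 (b=6); 6→7: 7^(7 + 1) + 3·7^3 + 3·7^2 + 3·7 + 1 = 5765999; 5765999−1 = 5765998
i=5: 5765998 = 7^(7 + 1) + 3·7^3 + 3·7^2 + 3·7 (b=7); 7→8: 8^(8 + 1) + 3·8^3 + 3·8^2 + 3·8 = 134219480; 134219480−1 = 134219479

7^(7 + 1) + 3·7^3 + 3·7^2 + 3·7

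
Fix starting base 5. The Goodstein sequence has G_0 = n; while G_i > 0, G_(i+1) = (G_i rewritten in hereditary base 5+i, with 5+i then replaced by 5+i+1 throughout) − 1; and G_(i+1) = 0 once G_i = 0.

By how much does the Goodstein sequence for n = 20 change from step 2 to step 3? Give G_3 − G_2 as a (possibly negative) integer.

i=0: 20 = 4·5 (b=5); 5→6: 4·6 = 24; 24−1 = 23
i=1: 23 = 3·6 + 5 (b=6); 6→7: 3·7 + 5 = 26; 26−1 = 25
i=2: 25 = 3·7 + 4 (b=7); 7→8: 3·8 + 4 = 28; 28−1 = 27

2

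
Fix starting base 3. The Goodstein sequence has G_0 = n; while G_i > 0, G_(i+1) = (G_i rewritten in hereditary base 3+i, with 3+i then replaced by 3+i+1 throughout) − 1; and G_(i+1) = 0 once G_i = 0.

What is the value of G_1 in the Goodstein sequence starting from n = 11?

base 3: 11 = 3^2 + 2; at 4: 4^2 + 2 = 18; next = 17
base 4: 17 = 4^2 + 1; at 5: 5^2 + 1 = 26; next = 25

17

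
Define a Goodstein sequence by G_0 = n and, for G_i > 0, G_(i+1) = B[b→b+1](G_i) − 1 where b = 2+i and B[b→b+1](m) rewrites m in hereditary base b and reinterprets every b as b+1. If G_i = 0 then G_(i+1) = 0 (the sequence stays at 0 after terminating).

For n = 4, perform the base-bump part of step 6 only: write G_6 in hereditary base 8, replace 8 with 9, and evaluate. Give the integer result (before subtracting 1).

i=0: 4 = 2^2 (b=2); 2→3: 3^3 = 27; 27−1 = 26
i=1: 26 = 2·3^2 + 2·3 + 2 (b=3); 3→4: 2·4^2 + 2·4 + 2 = 42; 42−1 = 41
i=2: 41 = 2·4^2 + 2·4 + 1 (b=4); 4→5: 2·5^2 + 2·5 + 1 = 61; 61−1 = 60
i=3: 60 = 2·5^2 + 2·5 (b=5); 5→6: 2·6^2 + 2·6 = 84; 84−1 = 83
i=4: 83 = 2·6^2 + 6 + 5 (b=6); 6→7: 2·7^2 + 7 + 5 = 110; 110−1 = 109
i=5: 109 = 2·7^2 + 7 + 4 (b=7); 7→8: 2·8^2 + 8 + 4 = 140; 140−1 = 139
i=6: 139 = 2·8^2 + 8 + 3 (b=8); 8→9: 2·9^2 + 9 + 3 = 174; 174−1 = 173

174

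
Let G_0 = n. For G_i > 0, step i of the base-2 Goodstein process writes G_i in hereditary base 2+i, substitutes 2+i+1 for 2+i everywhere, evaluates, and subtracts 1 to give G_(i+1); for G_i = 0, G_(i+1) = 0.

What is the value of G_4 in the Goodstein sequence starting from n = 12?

[0] 12 ≡ 2^(2 + 1) + 2^2 (base 2). Lift 3: 108. −1: 107.
[1] 107 ≡ 3^(3 + 1) + 2·3^2 + 2·3 + 2 (base 3). Lift 4: 1066. −1: 1065.
[2] 1065 ≡ 4^(4 + 1) + 2·4^2 + 2·4 + 1 (base 4). Lift 5: 15686. −1: 15685.
[3] 15685 ≡ 5^(5 + 1) + 2·5^2 + 2·5 (base 5). Lift 6: 280020. −1: 280019.
[4] 280019 ≡ 6^(6 + 1) + 2·6^2 + 6 + 5 (base 6). Lift 7: 5764911. −1: 5764910.

280019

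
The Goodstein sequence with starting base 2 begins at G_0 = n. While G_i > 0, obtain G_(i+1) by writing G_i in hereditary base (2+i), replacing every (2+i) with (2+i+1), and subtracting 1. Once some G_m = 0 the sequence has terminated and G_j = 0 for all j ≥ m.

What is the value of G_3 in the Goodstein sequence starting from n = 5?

467

step 0: 5 = 2^2 + 1; sub 3 for 2: 3^3 + 1; = 28; G_1 = 28−1 = 27
step 1: 27 = 3^3; sub 4 for 3: 4^4; = 256; G_2 = 256−1 = 255
step 2: 255 = 3·4^3 + 3·4^2 + 3·4 + 3; sub 5 for 4: 3·5^3 + 3·5^2 + 3·5 + 3; = 468; G_3 = 468−1 = 467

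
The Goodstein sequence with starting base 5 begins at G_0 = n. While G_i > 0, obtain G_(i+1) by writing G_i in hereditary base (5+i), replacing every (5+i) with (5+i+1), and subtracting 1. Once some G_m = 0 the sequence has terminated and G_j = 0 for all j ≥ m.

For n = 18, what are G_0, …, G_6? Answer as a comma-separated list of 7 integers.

G_0=18  [base 5] 3·5 + 3  →[5↦6]→  3·6 + 3 = 21  −1 ⇒ G_1=20
G_1=20  [base 6] 3·6 + 2  →[6↦7]→  3·7 + 2 = 23  −1 ⇒ G_2=22
G_2=22  [base 7] 3·7 + 1  →[7↦8]→  3·8 + 1 = 25  −1 ⇒ G_3=24
G_3=24  [base 8] 3·8  →[8↦9]→  3·9 = 27  −1 ⇒ G_4=26
G_4=26  [base 9] 2·9 + 8  →[9↦10]→  2·10 + 8 = 28  −1 ⇒ G_5=27
G_5=27  [base 10] 2·10 + 7  →[10↦11]→  2·11 + 7 = 29  −1 ⇒ G_6=28

18, 20, 22, 24, 26, 27, 28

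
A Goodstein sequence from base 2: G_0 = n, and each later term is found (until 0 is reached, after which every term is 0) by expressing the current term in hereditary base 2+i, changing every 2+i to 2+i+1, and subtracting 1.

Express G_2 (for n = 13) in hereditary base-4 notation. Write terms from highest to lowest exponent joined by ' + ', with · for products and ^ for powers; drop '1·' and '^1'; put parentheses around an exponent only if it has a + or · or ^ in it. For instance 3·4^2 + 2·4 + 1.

4^(4 + 1) + 3·4^3 + 3·4^2 + 3·4 + 3

G_0 = 13. HB_2(13) = 2^(2 + 1) + 2^2 + 1. Bump = 109. G_1 = 108.
G_1 = 108. HB_3(108) = 3^(3 + 1) + 3^3. Bump = 1280. G_2 = 1279.
G_2 = 1279. HB_4(1279) = 4^(4 + 1) + 3·4^3 + 3·4^2 + 3·4 + 3. Bump = 16093. G_3 = 16092.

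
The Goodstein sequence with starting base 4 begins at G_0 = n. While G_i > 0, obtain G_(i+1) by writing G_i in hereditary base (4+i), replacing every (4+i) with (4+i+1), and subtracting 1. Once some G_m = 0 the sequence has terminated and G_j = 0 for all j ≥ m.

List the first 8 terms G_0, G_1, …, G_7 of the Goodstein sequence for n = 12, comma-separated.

12, 14, 15, 16, 17, 18, 19, 19

(0) 12|_4 = 3·4 ↦ 3·5|_5 = 15 ⇒ 14
(1) 14|_5 = 2·5 + 4 ↦ 2·6 + 4|_6 = 16 ⇒ 15
(2) 15|_6 = 2·6 + 3 ↦ 2·7 + 3|_7 = 17 ⇒ 16
(3) 16|_7 = 2·7 + 2 ↦ 2·8 + 2|_8 = 18 ⇒ 17
(4) 17|_8 = 2·8 + 1 ↦ 2·9 + 1|_9 = 19 ⇒ 18
(5) 18|_9 = 2·9 ↦ 2·10|_10 = 20 ⇒ 19
(6) 19|_10 = 10 + 9 ↦ 11 + 9|_11 = 20 ⇒ 19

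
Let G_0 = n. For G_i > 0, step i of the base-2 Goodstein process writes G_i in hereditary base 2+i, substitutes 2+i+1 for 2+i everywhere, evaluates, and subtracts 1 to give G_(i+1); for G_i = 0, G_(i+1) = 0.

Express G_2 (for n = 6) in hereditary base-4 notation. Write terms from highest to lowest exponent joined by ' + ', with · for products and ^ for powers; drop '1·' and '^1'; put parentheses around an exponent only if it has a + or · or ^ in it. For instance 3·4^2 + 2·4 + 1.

G_0 = 6. HB_2(6) = 2^2 + 2. Bump = 30. G_1 = 29.
G_1 = 29. HB_3(29) = 3^3 + 2. Bump = 258. G_2 = 257.
G_2 = 257. HB_4(257) = 4^4 + 1. Bump = 3126. G_3 = 3125.

4^4 + 1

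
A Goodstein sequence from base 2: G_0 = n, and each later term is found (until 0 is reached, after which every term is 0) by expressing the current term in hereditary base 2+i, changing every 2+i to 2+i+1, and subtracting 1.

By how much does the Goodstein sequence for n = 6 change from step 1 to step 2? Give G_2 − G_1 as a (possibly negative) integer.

G_0 = 6. HB_2(6) = 2^2 + 2. Bump = 30. G_1 = 29.
G_1 = 29. HB_3(29) = 3^3 + 2. Bump = 258. G_2 = 257.

228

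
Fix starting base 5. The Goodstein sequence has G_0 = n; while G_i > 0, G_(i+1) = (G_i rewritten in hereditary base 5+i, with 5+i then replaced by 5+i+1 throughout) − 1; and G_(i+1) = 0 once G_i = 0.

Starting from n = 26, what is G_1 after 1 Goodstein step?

G_0=26  [base 5] 5^2 + 1  →[5↦6]→  6^2 + 1 = 37  −1 ⇒ G_1=36
G_1=36  [base 6] 6^2  →[6↦7]→  7^2 = 49  −1 ⇒ G_2=48

36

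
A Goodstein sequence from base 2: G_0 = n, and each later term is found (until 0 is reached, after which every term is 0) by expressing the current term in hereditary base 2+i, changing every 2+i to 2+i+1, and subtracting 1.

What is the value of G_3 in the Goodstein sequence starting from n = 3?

2

step 0: 3 = 2 + 1; sub 3 for 2: 3 + 1; = 4; G_1 = 4−1 = 3
step 1: 3 = 3; sub 4 for 3: 4; = 4; G_2 = 4−1 = 3
step 2: 3 = 3; sub 5 for 4: 3; = 3; G_3 = 3−1 = 2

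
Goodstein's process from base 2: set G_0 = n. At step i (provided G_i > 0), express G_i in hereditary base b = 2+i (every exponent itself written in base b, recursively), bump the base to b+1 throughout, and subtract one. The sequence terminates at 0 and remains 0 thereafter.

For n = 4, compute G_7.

step 0: 4 = 2^2; sub 3 for 2: 3^3; = 27; G_1 = 27−1 = 26
step 1: 26 = 2·3^2 + 2·3 + 2; sub 4 for 3: 2·4^2 + 2·4 + 2; = 42; G_2 = 42−1 = 41
step 2: 41 = 2·4^2 + 2·4 + 1; sub 5 for 4: 2·5^2 + 2·5 + 1; = 61; G_3 = 61−1 = 60
step 3: 60 = 2·5^2 + 2·5; sub 6 for 5: 2·6^2 + 2·6; = 84; G_4 = 84−1 = 83
step 4: 83 = 2·6^2 + 6 + 5; sub 7 for 6: 2·7^2 + 7 + 5; = 110; G_5 = 110−1 = 109
step 5: 109 = 2·7^2 + 7 + 4; sub 8 for 7: 2·8^2 + 8 + 4; = 140; G_6 = 140−1 = 139
step 6: 139 = 2·8^2 + 8 + 3; sub 9 for 8: 2·9^2 + 9 + 3; = 174; G_7 = 174−1 = 173
step 7: 173 = 2·9^2 + 9 + 2; sub 10 for 9: 2·10^2 + 10 + 2; = 212; G_8 = 212−1 = 211

173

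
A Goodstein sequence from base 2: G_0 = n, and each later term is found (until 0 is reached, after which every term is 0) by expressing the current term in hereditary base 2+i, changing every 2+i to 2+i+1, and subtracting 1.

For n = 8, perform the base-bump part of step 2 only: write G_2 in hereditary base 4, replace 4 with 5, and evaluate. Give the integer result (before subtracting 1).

[0] 8 ≡ 2^(2 + 1) (base 2). Lift 3: 81. −1: 80.
[1] 80 ≡ 2·3^3 + 2·3^2 + 2·3 + 2 (base 3). Lift 4: 554. −1: 553.

6311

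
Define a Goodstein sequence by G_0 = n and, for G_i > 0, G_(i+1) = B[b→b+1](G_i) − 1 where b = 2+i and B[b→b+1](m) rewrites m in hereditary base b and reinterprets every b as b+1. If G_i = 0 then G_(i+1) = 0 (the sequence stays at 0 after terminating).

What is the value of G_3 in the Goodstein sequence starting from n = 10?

15625

10 —HB2→ 2^(2 + 1) + 2 —bump→ 3^(3 + 1) + 3 = 84 —(−1)→ 83
83 —HB3→ 3^(3 + 1) + 2 —bump→ 4^(4 + 1) + 2 = 1026 —(−1)→ 1025
1025 —HB4→ 4^(4 + 1) + 1 —bump→ 5^(5 + 1) + 1 = 15626 —(−1)→ 15625
15625 —HB5→ 5^(5 + 1) —bump→ 6^(6 + 1) = 279936 —(−1)→ 279935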